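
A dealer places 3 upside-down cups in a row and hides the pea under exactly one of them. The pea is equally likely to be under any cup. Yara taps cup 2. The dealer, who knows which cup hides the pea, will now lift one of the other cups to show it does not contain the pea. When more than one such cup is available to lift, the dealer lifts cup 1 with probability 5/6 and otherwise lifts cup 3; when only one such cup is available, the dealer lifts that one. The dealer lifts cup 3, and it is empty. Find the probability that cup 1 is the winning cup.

Apply Bayes' rule, conditioning on where the pea actually is.
If it is under cup 1 (prior 1/3): only cup 3 is available, probability 1; weight (1/3)·1 = 1/3.
If it is under cup 2 (prior 1/3): cup 1 is available but not opened, probability 1/6; weight (1/3)·(1/6) = 1/18.
If it is under cup 3 (prior 1/3): the dealer opened cup 3, so this case is ruled out; weight (1/3)·0 = 0.
The weights sum to 7/18.
So P(the pea under cup 1 | the dealer opened cup 3) = (1/3) / (7/18) = 6/7.

6/7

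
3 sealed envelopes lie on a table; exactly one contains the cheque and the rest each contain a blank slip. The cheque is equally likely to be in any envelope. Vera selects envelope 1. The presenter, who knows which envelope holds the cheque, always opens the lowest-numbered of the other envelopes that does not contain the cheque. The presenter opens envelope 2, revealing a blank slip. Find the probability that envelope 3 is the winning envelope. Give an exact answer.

Apply Bayes' rule, conditioning on where the cheque actually is.
If it is in either of envelopes 1 and 3 (prior 1/3 each): envelope 2 is the lowest-numbered option available, probability 1; weight (1/3)·1 = 1/3 each.
If it is in envelope 2 (prior 1/3): the presenter opened envelope 2, so this case is ruled out; weight (1/3)·0 = 0.
The weights sum to 2/3.
So P(the cheque in envelope 3 | the presenter opened envelope 2) = (1/3) / (2/3) = 1/2.

1/2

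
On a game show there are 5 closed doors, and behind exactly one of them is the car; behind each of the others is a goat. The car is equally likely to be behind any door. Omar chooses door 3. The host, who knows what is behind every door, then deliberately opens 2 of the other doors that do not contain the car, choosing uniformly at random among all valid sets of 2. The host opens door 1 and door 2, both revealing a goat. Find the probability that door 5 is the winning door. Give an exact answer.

2/5

Consider each possible location of the car in turn.
If it is behind either of doors 1 and 2 (prior 1/5 each): that door was opened and seen not to hold the prize — ruled out; weight (1/5)·0 = 0 each.
If it is behind door 3 (prior 1/5): the host has 6 equally likely choices, so probability 1/6; weight (1/5)·(1/6) = 1/30.
If it is behind either of doors 4 and 5 (prior 1/5 each): the host has 3 equally likely choices, so probability 1/3; weight (1/5)·(1/3) = 1/15 each.
The weights sum to 1/6.
So P(the car behind door 5 | the host opened door 1 and door 2) = (1/15) / (1/6) = 2/5.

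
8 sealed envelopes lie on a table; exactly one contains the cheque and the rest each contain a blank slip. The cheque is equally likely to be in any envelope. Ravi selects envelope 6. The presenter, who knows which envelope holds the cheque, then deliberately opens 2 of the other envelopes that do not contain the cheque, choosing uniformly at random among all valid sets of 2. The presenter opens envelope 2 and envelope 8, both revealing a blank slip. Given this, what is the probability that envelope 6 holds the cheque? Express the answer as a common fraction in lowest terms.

Condition on the true location of the cheque.
If it is in any of envelopes 1, 3, 4, 5, and 7 (prior 1/8 each): the presenter has 15 equally likely choices, so probability 1/15; weight (1/8)·(1/15) = 1/120 each.
If it is in either of envelopes 2 and 8 (prior 1/8 each): that envelope was opened and seen not to hold the prize — ruled out; weight (1/8)·0 = 0 each.
If it is in envelope 6 (prior 1/8): the presenter has 21 equally likely choices, so probability 1/21; weight (1/8)·(1/21) = 1/168.
The weights sum to 1/21.
So P(the cheque in envelope 6 | the presenter opened envelope 2 and envelope 8) = (1/168) / (1/21) = 1/8.

1/8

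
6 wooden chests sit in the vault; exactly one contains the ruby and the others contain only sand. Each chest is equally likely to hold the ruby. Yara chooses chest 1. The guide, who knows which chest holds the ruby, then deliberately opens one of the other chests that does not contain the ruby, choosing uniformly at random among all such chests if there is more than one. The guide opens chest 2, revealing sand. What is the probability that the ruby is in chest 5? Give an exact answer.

5/24

Consider each possible location of the ruby in turn.
If it is in chest 1 (prior 1/6): the guide has 5 equally likely choices, so probability 1/5; weight (1/6)·(1/5) = 1/30.
If it is in chest 2 (prior 1/6): the guide opened chest 2, so this case is ruled out; weight (1/6)·0 = 0.
If it is in any of chests 3, 4, 5, and 6 (prior 1/6 each): the guide has 4 equally likely choices, so probability 1/4; weight (1/6)·(1/4) = 1/24 each.
The weights sum to 1/5.
So P(the ruby in chest 5 | the guide opened chest 2) = (1/24) / (1/5) = 5/24.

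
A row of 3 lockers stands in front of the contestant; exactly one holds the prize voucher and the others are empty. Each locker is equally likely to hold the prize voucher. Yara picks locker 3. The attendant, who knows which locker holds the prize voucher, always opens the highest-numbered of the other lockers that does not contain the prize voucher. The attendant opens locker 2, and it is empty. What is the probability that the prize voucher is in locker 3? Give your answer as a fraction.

Consider each possible location of the prize voucher in turn.
If it is in either of lockers 1 and 3 (prior 1/3 each): locker 2 is the highest-numbered option available, probability 1; weight (1/3)·1 = 1/3 each.
If it is in locker 2 (prior 1/3): the attendant opened locker 2, so this case is ruled out; weight (1/3)·0 = 0.
The weights sum to 2/3.
So P(the prize voucher in locker 3 | the attendant opened locker 2) = (1/3) / (2/3) = 1/2.

1/2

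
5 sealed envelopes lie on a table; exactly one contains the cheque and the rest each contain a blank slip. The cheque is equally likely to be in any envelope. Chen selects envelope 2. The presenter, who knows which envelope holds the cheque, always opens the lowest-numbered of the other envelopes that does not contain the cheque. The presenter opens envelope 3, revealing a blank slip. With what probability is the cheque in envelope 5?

Consider each possible location of the cheque in turn.
If it is in envelope 1 (prior 1/5): envelope 3 is the lowest-numbered option available, probability 1; weight (1/5)·1 = 1/5.
If it is in any of envelopes 2, 4, and 5 (prior 1/5 each): the presenter would have opened envelope 1 instead, probability 0; weight (1/5)·0 = 0 each.
If it is in envelope 3 (prior 1/5): the presenter opened envelope 3, so this case is ruled out; weight (1/5)·0 = 0.
The weights sum to 1/5.
So P(the cheque in envelope 5 | the presenter opened envelope 3) = 0 / (1/5) = 0.

0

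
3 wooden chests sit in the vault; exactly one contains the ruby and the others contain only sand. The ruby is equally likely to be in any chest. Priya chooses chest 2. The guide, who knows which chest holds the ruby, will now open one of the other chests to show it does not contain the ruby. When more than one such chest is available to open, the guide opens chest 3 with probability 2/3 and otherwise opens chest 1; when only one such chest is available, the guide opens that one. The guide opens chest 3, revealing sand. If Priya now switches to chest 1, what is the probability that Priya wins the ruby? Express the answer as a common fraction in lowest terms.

3/5

Apply Bayes' rule, conditioning on where the ruby actually is.
If it is in chest 1 (prior 1/3): only chest 3 is available, probability 1; weight (1/3)·1 = 1/3.
If it is in chest 2 (prior 1/3): chest 3 is available, opened with probability 2/3; weight (1/3)·(2/3) = 2/9.
If it is in chest 3 (prior 1/3): the guide opened chest 3, so this case is ruled out; weight (1/3)·0 = 0.
The weights sum to 5/9.
So P(the ruby in chest 1 | the guide opened chest 3) = (1/3) / (5/9) = 3/5.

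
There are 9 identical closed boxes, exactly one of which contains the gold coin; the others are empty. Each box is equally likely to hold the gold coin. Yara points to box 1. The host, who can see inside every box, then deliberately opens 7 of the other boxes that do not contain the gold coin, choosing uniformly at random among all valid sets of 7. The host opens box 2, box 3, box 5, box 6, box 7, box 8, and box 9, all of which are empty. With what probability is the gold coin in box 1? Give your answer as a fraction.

Consider each possible location of the gold coin in turn.
If it is in box 1 (prior 1/9): the host has 8 equally likely choices, so probability 1/8; weight (1/9)·(1/8) = 1/72.
If it is in any of boxes 2, 3, 5, 6, 7, 8, and 9 (prior 1/9 each): that box was opened and seen not to hold the prize — ruled out; weight (1/9)·0 = 0 each.
If it is in box 4 (prior 1/9): the host has no choice, probability 1; weight (1/9)·1 = 1/9.
The weights sum to 1/8.
So P(the gold coin in box 1 | the host opened box 2, box 3, box 5, box 6, box 7, box 8, and box 9) = (1/72) / (1/8) = 1/9.

1/9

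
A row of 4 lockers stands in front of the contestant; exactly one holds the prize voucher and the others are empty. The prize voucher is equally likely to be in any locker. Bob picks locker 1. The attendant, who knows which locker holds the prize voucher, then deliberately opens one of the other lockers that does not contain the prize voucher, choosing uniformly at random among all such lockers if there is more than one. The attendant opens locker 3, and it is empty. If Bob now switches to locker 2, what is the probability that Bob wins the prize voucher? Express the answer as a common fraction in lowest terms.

3/8

Consider each possible location of the prize voucher in turn.
If it is in locker 1 (prior 1/4): the attendant has 3 equally likely choices, so probability 1/3; weight (1/4)·(1/3) = 1/12.
If it is in either of lockers 2 and 4 (prior 1/4 each): the attendant has 2 equally likely choices, so probability 1/2; weight (1/4)·(1/2) = 1/8 each.
If it is in locker 3 (prior 1/4): the attendant opened locker 3, so this case is ruled out; weight (1/4)·0 = 0.
The weights sum to 1/3.
So P(the prize voucher in locker 2 | the attendant opened locker 3) = (1/8) / (1/3) = 3/8.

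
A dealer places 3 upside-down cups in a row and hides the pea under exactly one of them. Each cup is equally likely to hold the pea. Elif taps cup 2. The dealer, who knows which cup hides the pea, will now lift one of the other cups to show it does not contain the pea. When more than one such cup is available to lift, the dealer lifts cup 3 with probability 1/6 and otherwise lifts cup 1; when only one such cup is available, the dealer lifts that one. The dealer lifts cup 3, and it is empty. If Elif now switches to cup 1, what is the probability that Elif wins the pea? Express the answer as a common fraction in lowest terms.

Condition on the true location of the pea.
If it is under cup 1 (prior 1/3): only cup 3 is available, probability 1; weight (1/3)·1 = 1/3.
If it is under cup 2 (prior 1/3): cup 3 is available, opened with probability 1/6; weight (1/3)·(1/6) = 1/18.
If it is under cup 3 (prior 1/3): the dealer opened cup 3, so this case is ruled out; weight (1/3)·0 = 0.
The weights sum to 7/18.
So P(the pea under cup 1 | the dealer opened cup 3) = (1/3) / (7/18) = 6/7.

6/7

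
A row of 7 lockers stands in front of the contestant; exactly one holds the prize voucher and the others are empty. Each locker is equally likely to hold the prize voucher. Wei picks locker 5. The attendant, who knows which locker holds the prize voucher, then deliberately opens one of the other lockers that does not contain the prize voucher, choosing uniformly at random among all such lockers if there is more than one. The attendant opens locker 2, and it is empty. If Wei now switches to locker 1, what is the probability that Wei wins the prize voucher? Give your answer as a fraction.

Condition on the true location of the prize voucher.
If it is in any of lockers 1, 3, 4, 6, and 7 (prior 1/7 each): the attendant has 5 equally likely choices, so probability 1/5; weight (1/7)·(1/5) = 1/35 each.
If it is in locker 2 (prior 1/7): the attendant opened locker 2, so this case is ruled out; weight (1/7)·0 = 0.
If it is in locker 5 (prior 1/7): the attendant has 6 equally likely choices, so probability 1/6; weight (1/7)·(1/6) = 1/42.
The weights sum to 1/6.
So P(the prize voucher in locker 1 | the attendant opened locker 2) = (1/35) / (1/6) = 6/35.

6/35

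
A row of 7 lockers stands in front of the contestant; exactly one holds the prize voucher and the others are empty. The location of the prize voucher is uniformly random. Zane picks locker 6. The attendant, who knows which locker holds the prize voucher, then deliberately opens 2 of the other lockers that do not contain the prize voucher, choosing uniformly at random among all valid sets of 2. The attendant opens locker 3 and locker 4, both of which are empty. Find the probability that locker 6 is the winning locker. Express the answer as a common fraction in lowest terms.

Consider each possible location of the prize voucher in turn.
If it is in any of lockers 1, 2, 5, and 7 (prior 1/7 each): the attendant has 10 equally likely choices, so probability 1/10; weight (1/7)·(1/10) = 1/70 each.
If it is in either of lockers 3 and 4 (prior 1/7 each): that locker was opened and seen not to hold the prize — ruled out; weight (1/7)·0 = 0 each.
If it is in locker 6 (prior 1/7): the attendant has 15 equally likely choices, so probability 1/15; weight (1/7)·(1/15) = 1/105.
The weights sum to 1/15.
So P(the prize voucher in locker 6 | the attendant opened locker 3 and locker 4) = (1/105) / (1/15) = 1/7.

1/7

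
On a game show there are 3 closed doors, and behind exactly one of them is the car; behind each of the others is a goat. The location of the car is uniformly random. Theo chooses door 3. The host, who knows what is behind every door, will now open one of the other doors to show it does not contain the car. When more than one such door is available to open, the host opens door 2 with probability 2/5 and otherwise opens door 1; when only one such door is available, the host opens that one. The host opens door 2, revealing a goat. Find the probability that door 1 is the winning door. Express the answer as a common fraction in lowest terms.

5/7

Consider each possible location of the car in turn.
If it is behind door 1 (prior 1/3): only door 2 is available, probability 1; weight (1/3)·1 = 1/3.
If it is behind door 2 (prior 1/3): the host opened door 2, so this case is ruled out; weight (1/3)·0 = 0.
If it is behind door 3 (prior 1/3): door 2 is available, opened with probability 2/5; weight (1/3)·(2/5) = 2/15.
The weights sum to 7/15.
So P(the car behind door 1 | the host opened door 2) = (1/3) / (7/15) = 5/7.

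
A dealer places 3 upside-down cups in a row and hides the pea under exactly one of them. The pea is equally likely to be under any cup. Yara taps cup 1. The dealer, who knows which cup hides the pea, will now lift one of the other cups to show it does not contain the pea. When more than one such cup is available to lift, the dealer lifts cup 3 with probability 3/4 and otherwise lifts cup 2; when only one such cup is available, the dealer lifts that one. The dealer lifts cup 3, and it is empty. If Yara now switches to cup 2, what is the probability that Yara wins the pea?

4/7

Consider each possible location of the pea in turn.
If it is under cup 1 (prior 1/3): cup 3 is available, opened with probability 3/4; weight (1/3)·(3/4) = 1/4.
If it is under cup 2 (prior 1/3): only cup 3 is available, probability 1; weight (1/3)·1 = 1/3.
If it is under cup 3 (prior 1/3): the dealer opened cup 3, so this case is ruled out; weight (1/3)·0 = 0.
The weights sum to 7/12.
So P(the pea under cup 2 | the dealer opened cup 3) = (1/3) / (7/12) = 4/7.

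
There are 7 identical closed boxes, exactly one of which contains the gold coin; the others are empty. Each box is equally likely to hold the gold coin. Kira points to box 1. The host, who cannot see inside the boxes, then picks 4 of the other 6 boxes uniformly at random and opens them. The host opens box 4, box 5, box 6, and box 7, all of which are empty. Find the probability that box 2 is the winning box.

Because the host chose which boxes to open without knowing where the gold coin is, the choice is independent of the prize location. Learning that none of the 4 opened boxes holds the gold coin simply rules out those 4 locations and leaves the remaining 3 boxes still equally likely by symmetry.
So P(the gold coin in box 2) = 1/3.

1/3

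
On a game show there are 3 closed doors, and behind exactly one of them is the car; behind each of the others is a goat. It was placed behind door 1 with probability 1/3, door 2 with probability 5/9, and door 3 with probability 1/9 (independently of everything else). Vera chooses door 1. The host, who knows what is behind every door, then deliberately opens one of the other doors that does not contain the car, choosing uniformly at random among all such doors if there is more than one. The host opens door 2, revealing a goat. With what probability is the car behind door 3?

2/5

Apply Bayes' rule, conditioning on where the car actually is.
If it is behind door 1 (prior 1/3): the host has 2 equally likely choices, so probability 1/2; weight (1/3)·(1/2) = 1/6.
If it is behind door 2 (prior 5/9): the host opened door 2, so this case is ruled out; weight (5/9)·0 = 0.
If it is behind door 3 (prior 1/9): the host has no choice, probability 1; weight (1/9)·1 = 1/9.
The weights sum to 5/18.
So P(the car behind door 3 | the host opened door 2) = (1/9) / (5/18) = 2/5.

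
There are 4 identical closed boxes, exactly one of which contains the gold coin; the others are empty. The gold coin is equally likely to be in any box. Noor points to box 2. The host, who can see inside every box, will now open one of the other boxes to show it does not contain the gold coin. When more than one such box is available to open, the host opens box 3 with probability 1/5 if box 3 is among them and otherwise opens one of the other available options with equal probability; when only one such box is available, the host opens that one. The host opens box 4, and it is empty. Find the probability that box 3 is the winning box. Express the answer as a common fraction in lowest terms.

Apply Bayes' rule, conditioning on where the gold coin actually is.
If it is in box 1 (prior 1/4): box 3 is available but not opened, probability 4/5; weight (1/4)·(4/5) = 1/5.
If it is in box 2 (prior 1/4): box 3 is available but not opened; box 4 gets probability (1 − 1/5)/2 = 2/5; weight (1/4)·(2/5) = 1/10.
If it is in box 3 (prior 1/4): box 3 holds the prize so is unavailable; the host chooses uniformly among the 2 others, probability 1/2; weight (1/4)·(1/2) = 1/8.
If it is in box 4 (prior 1/4): the host opened box 4, so this case is ruled out; weight (1/4)·0 = 0.
The weights sum to 17/40.
So P(the gold coin in box 3 | the host opened box 4) = (1/8) / (17/40) = 5/17.

5/17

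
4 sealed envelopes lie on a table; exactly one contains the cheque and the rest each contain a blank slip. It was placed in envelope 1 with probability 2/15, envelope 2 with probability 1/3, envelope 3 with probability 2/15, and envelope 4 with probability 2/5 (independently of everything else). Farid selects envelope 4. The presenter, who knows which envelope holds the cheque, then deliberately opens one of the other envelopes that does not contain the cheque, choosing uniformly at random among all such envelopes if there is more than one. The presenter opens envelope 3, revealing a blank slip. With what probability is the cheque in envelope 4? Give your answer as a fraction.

Condition on the true location of the cheque.
If it is in envelope 1 (prior 2/15): the presenter has 2 equally likely choices, so probability 1/2; weight (2/15)·(1/2) = 1/15.
If it is in envelope 2 (prior 1/3): the presenter has 2 equally likely choices, so probability 1/2; weight (1/3)·(1/2) = 1/6.
If it is in envelope 3 (prior 2/15): the presenter opened envelope 3, so this case is ruled out; weight (2/15)·0 = 0.
If it is in envelope 4 (prior 2/5): the presenter has 3 equally likely choices, so probability 1/3; weight (2/5)·(1/3) = 2/15.
The weights sum to 11/30.
So P(the cheque in envelope 4 | the presenter opened envelope 3) = (2/15) / (11/30) = 4/11.

4/11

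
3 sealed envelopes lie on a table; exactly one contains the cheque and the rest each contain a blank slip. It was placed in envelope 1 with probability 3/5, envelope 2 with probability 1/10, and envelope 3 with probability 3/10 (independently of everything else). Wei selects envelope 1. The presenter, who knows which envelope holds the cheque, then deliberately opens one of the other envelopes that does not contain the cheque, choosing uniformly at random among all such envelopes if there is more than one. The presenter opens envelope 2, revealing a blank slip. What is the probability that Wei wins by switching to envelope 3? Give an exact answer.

1/2

Apply Bayes' rule, conditioning on where the cheque actually is.
If it is in envelope 1 (prior 3/5): the presenter has 2 equally likely choices, so probability 1/2; weight (3/5)·(1/2) = 3/10.
If it is in envelope 2 (prior 1/10): the presenter opened envelope 2, so this case is ruled out; weight (1/10)·0 = 0.
If it is in envelope 3 (prior 3/10): the presenter has no choice, probability 1; weight (3/10)·1 = 3/10.
The weights sum to 3/5.
So P(the cheque in envelope 3 | the presenter opened envelope 2) = (3/10) / (3/5) = 1/2.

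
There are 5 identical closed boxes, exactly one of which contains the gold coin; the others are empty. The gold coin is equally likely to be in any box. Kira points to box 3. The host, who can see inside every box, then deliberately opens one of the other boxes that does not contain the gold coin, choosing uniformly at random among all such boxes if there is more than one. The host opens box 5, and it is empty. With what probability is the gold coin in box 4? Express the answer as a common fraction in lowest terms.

Consider each possible location of the gold coin in turn.
If it is in any of boxes 1, 2, and 4 (prior 1/5 each): the host has 3 equally likely choices, so probability 1/3; weight (1/5)·(1/3) = 1/15 each.
If it is in box 3 (prior 1/5): the host has 4 equally likely choices, so probability 1/4; weight (1/5)·(1/4) = 1/20.
If it is in box 5 (prior 1/5): the host opened box 5, so this case is ruled out; weight (1/5)·0 = 0.
The weights sum to 1/4.
So P(the gold coin in box 4 | the host opened box 5) = (1/15) / (1/4) = 4/15.

4/15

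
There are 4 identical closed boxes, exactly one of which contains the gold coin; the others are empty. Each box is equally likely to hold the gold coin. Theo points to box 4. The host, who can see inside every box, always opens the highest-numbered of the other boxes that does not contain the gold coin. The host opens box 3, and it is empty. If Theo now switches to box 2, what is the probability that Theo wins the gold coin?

1/3

Consider each possible location of the gold coin in turn.
If it is in any of boxes 1, 2, and 4 (prior 1/4 each): box 3 is the highest-numbered option available, probability 1; weight (1/4)·1 = 1/4 each.
If it is in box 3 (prior 1/4): the host opened box 3, so this case is ruled out; weight (1/4)·0 = 0.
The weights sum to 3/4.
So P(the gold coin in box 2 | the host opened box 3) = (1/4) / (3/4) = 1/3.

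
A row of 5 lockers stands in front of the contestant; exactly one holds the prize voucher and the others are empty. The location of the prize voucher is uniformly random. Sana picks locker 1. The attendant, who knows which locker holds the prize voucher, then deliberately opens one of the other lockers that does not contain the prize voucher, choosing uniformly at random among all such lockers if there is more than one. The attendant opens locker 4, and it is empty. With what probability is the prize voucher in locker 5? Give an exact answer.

Apply Bayes' rule, conditioning on where the prize voucher actually is.
If it is in locker 1 (prior 1/5): the attendant has 4 equally likely choices, so probability 1/4; weight (1/5)·(1/4) = 1/20.
If it is in any of lockers 2, 3, and 5 (prior 1/5 each): the attendant has 3 equally likely choices, so probability 1/3; weight (1/5)·(1/3) = 1/15 each.
If it is in locker 4 (prior 1/5): the attendant opened locker 4, so this case is ruled out; weight (1/5)·0 = 0.
The weights sum to 1/4.
So P(the prize voucher in locker 5 | the attendant opened locker 4) = (1/15) / (1/4) = 4/15.

4/15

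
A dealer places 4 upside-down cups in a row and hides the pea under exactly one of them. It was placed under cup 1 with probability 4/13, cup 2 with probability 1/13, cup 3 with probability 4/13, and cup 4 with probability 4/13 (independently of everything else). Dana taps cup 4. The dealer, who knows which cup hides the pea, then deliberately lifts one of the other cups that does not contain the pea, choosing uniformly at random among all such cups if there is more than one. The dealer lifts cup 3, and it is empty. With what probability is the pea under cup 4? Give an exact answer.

Apply Bayes' rule, conditioning on where the pea actually is.
If it is under cup 1 (prior 4/13): the dealer has 2 equally likely choices, so probability 1/2; weight (4/13)·(1/2) = 2/13.
If it is under cup 2 (prior 1/13): the dealer has 2 equally likely choices, so probability 1/2; weight (1/13)·(1/2) = 1/26.
If it is under cup 3 (prior 4/13): the dealer opened cup 3, so this case is ruled out; weight (4/13)·0 = 0.
If it is under cup 4 (prior 4/13): the dealer has 3 equally likely choices, so probability 1/3; weight (4/13)·(1/3) = 4/39.
The weights sum to 23/78.
So P(the pea under cup 4 | the dealer opened cup 3) = (4/39) / (23/78) = 8/23.

8/23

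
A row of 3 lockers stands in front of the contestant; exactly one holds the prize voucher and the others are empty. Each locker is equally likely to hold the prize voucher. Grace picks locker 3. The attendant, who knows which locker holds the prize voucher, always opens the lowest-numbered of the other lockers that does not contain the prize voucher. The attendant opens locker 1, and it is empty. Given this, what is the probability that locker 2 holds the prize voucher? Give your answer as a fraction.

1/2

Condition on the true location of the prize voucher.
If it is in locker 1 (prior 1/3): the attendant opened locker 1, so this case is ruled out; weight (1/3)·0 = 0.
If it is in either of lockers 2 and 3 (prior 1/3 each): locker 1 is the lowest-numbered option available, probability 1; weight (1/3)·1 = 1/3 each.
The weights sum to 2/3.
So P(the prize voucher in locker 2 | the attendant opened locker 1) = (1/3) / (2/3) = 1/2.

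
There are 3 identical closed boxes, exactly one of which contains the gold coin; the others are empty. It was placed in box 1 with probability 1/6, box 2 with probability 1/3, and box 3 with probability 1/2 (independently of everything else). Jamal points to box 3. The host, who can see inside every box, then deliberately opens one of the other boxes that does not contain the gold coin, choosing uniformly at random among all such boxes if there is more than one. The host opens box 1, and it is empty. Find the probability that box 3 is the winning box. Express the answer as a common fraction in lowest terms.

3/7

Consider each possible location of the gold coin in turn.
If it is in box 1 (prior 1/6): the host opened box 1, so this case is ruled out; weight (1/6)·0 = 0.
If it is in box 2 (prior 1/3): the host has no choice, probability 1; weight (1/3)·1 = 1/3.
If it is in box 3 (prior 1/2): the host has 2 equally likely choices, so probability 1/2; weight (1/2)·(1/2) = 1/4.
The weights sum to 7/12.
So P(the gold coin in box 3 | the host opened box 1) = (1/4) / (7/12) = 3/7.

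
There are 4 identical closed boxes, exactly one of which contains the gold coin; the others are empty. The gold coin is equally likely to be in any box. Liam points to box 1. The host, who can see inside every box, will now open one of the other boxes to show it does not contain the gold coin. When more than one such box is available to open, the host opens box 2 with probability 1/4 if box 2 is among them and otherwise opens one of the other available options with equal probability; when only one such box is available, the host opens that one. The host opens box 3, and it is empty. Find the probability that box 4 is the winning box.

6/13

Apply Bayes' rule, conditioning on where the gold coin actually is.
If it is in box 1 (prior 1/4): box 2 is available but not opened; box 3 gets probability (1 − 1/4)/2 = 3/8; weight (1/4)·(3/8) = 3/32.
If it is in box 2 (prior 1/4): box 2 holds the prize so is unavailable; the host chooses uniformly among the 2 others, probability 1/2; weight (1/4)·(1/2) = 1/8.
If it is in box 3 (prior 1/4): the host opened box 3, so this case is ruled out; weight (1/4)·0 = 0.
If it is in box 4 (prior 1/4): box 2 is available but not opened, probability 3/4; weight (1/4)·(3/4) = 3/16.
The weights sum to 13/32.
So P(the gold coin in box 4 | the host opened box 3) = (3/16) / (13/32) = 6/13.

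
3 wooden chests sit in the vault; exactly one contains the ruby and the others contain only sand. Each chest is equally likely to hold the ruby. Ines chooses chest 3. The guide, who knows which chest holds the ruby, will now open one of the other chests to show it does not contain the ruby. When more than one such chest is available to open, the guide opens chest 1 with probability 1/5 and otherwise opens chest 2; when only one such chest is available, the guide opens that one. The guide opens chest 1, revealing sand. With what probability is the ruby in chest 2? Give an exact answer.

Condition on the true location of the ruby.
If it is in chest 1 (prior 1/3): the guide opened chest 1, so this case is ruled out; weight (1/3)·0 = 0.
If it is in chest 2 (prior 1/3): only chest 1 is available, probability 1; weight (1/3)·1 = 1/3.
If it is in chest 3 (prior 1/3): chest 1 is available, opened with probability 1/5; weight (1/3)·(1/5) = 1/15.
The weights sum to 2/5.
So P(the ruby in chest 2 | the guide opened chest 1) = (1/3) / (2/5) = 5/6.

5/6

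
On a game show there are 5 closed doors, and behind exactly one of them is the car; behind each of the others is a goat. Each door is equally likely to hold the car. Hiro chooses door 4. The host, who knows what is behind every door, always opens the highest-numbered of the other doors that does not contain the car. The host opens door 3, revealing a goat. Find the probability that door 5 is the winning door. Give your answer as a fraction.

1

Condition on the true location of the car.
If it is behind any of doors 1, 2, and 4 (prior 1/5 each): the host would have opened door 5 instead, probability 0; weight (1/5)·0 = 0 each.
If it is behind door 3 (prior 1/5): the host opened door 3, so this case is ruled out; weight (1/5)·0 = 0.
If it is behind door 5 (prior 1/5): door 3 is the highest-numbered option available, probability 1; weight (1/5)·1 = 1/5.
The weights sum to 1/5.
So P(the car behind door 5 | the host opened door 3) = (1/5) / (1/5) = 1.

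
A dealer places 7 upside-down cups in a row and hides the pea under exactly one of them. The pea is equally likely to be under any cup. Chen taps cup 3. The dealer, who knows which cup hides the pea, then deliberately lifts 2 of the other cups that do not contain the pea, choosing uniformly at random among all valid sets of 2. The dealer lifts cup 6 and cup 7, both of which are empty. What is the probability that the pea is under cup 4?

Condition on the true location of the pea.
If it is under any of cups 1, 2, 4, and 5 (prior 1/7 each): the dealer has 10 equally likely choices, so probability 1/10; weight (1/7)·(1/10) = 1/70 each.
If it is under cup 3 (prior 1/7): the dealer has 15 equally likely choices, so probability 1/15; weight (1/7)·(1/15) = 1/105.
If it is under either of cups 6 and 7 (prior 1/7 each): that cup was opened and seen not to hold the prize — ruled out; weight (1/7)·0 = 0 each.
The weights sum to 1/15.
So P(the pea under cup 4 | the dealer opened cup 6 and cup 7) = (1/70) / (1/15) = 3/14.

3/14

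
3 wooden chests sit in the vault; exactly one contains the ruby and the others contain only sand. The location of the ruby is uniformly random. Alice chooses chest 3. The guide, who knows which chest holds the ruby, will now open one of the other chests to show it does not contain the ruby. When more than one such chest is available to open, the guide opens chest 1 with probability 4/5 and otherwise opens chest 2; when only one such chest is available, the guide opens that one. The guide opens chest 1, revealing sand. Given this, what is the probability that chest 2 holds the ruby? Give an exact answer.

Apply Bayes' rule, conditioning on where the ruby actually is.
If it is in chest 1 (prior 1/3): the guide opened chest 1, so this case is ruled out; weight (1/3)·0 = 0.
If it is in chest 2 (prior 1/3): only chest 1 is available, probability 1; weight (1/3)·1 = 1/3.
If it is in chest 3 (prior 1/3): chest 1 is available, opened with probability 4/5; weight (1/3)·(4/5) = 4/15.
The weights sum to 3/5.
So P(the ruby in chest 2 | the guide opened chest 1) = (1/3) / (3/5) = 5/9.

5/9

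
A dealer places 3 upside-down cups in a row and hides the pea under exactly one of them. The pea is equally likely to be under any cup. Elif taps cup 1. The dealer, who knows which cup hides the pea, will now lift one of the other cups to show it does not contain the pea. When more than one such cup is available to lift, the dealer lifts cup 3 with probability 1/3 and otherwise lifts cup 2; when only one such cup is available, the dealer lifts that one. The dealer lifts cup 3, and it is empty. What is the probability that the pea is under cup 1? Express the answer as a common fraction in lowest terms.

Condition on the true location of the pea.
If it is under cup 1 (prior 1/3): cup 3 is available, opened with probability 1/3; weight (1/3)·(1/3) = 1/9.
If it is under cup 2 (prior 1/3): only cup 3 is available, probability 1; weight (1/3)·1 = 1/3.
If it is under cup 3 (prior 1/3): the dealer opened cup 3, so this case is ruled out; weight (1/3)·0 = 0.
The weights sum to 4/9.
So P(the pea under cup 1 | the dealer opened cup 3) = (1/9) / (4/9) = 1/4.

1/4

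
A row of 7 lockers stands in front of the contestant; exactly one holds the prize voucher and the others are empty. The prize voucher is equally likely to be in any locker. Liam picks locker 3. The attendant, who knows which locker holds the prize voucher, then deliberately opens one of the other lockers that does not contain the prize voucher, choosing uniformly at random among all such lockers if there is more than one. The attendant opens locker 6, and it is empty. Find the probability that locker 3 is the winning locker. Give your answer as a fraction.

1/7

Apply Bayes' rule, conditioning on where the prize voucher actually is.
If it is in any of lockers 1, 2, 4, 5, and 7 (prior 1/7 each): the attendant has 5 equally likely choices, so probability 1/5; weight (1/7)·(1/5) = 1/35 each.
If it is in locker 3 (prior 1/7): the attendant has 6 equally likely choices, so probability 1/6; weight (1/7)·(1/6) = 1/42.
If it is in locker 6 (prior 1/7): the attendant opened locker 6, so this case is ruled out; weight (1/7)·0 = 0.
The weights sum to 1/6.
So P(the prize voucher in locker 3 | the attendant opened locker 6) = (1/42) / (1/6) = 1/7.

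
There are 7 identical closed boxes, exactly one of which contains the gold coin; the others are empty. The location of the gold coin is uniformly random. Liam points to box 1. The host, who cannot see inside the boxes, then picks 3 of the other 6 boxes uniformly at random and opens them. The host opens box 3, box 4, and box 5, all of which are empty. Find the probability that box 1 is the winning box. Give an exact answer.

1/4

Consider each possible location of the gold coin in turn.
If it is in any of boxes 1, 2, 6, and 7 (prior 1/7 each): the host picks exactly this set with probability 1/20 regardless, and none is the prize; weight (1/7)·(1/20) = 1/140 each.
If it is in any of boxes 3, 4, and 5 (prior 1/7 each): that box was opened and seen not to hold the prize — ruled out; weight (1/7)·0 = 0 each.
The weights sum to 1/35.
So P(the gold coin in box 1 | the host opened box 3, box 4, and box 5) = (1/140) / (1/35) = 1/4.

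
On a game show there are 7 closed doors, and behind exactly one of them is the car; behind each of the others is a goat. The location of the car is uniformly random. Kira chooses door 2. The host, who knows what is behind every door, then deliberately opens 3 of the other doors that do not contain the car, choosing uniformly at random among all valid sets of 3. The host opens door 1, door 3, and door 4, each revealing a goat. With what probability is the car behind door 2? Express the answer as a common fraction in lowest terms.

Consider each possible location of the car in turn.
If it is behind any of doors 1, 3, and 4 (prior 1/7 each): that door was opened and seen not to hold the prize — ruled out; weight (1/7)·0 = 0 each.
If it is behind door 2 (prior 1/7): the host has 20 equally likely choices, so probability 1/20; weight (1/7)·(1/20) = 1/140.
If it is behind any of doors 5, 6, and 7 (prior 1/7 each): the host has 10 equally likely choices, so probability 1/10; weight (1/7)·(1/10) = 1/70 each.
The weights sum to 1/20.
So P(the car behind door 2 | the host opened door 1, door 3, and door 4) = (1/140) / (1/20) = 1/7.

1/7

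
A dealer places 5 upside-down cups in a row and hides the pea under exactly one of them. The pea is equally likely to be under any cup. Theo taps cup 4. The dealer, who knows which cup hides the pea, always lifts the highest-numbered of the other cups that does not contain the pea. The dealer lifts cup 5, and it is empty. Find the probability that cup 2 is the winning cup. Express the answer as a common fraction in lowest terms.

1/4

Condition on the true location of the pea.
If it is under any of cups 1, 2, 3, and 4 (prior 1/5 each): cup 5 is the highest-numbered option available, probability 1; weight (1/5)·1 = 1/5 each.
If it is under cup 5 (prior 1/5): the dealer opened cup 5, so this case is ruled out; weight (1/5)·0 = 0.
The weights sum to 4/5.
So P(the pea under cup 2 | the dealer opened cup 5) = (1/5) / (4/5) = 1/4.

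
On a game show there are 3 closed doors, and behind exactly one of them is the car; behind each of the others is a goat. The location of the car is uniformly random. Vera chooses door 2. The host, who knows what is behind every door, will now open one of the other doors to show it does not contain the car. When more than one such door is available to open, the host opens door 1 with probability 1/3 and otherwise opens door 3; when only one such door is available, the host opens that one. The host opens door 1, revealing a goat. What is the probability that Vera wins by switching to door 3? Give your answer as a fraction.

Consider each possible location of the car in turn.
If it is behind door 1 (prior 1/3): the host opened door 1, so this case is ruled out; weight (1/3)·0 = 0.
If it is behind door 2 (prior 1/3): door 1 is available, opened with probability 1/3; weight (1/3)·(1/3) = 1/9.
If it is behind door 3 (prior 1/3): only door 1 is available, probability 1; weight (1/3)·1 = 1/3.
The weights sum to 4/9.
So P(the car behind door 3 | the host opened door 1) = (1/3) / (4/9) = 3/4.

3/4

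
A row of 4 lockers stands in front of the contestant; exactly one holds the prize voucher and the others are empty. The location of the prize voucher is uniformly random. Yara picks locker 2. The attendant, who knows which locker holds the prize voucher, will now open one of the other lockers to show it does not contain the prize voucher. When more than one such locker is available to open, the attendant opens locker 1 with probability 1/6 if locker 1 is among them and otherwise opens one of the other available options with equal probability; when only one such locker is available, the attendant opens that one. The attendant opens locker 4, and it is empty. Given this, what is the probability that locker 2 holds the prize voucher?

Apply Bayes' rule, conditioning on where the prize voucher actually is.
If it is in locker 1 (prior 1/4): locker 1 holds the prize so is unavailable; the attendant chooses uniformly among the 2 others, probability 1/2; weight (1/4)·(1/2) = 1/8.
If it is in locker 2 (prior 1/4): locker 1 is available but not opened; locker 4 gets probability (1 − 1/6)/2 = 5/12; weight (1/4)·(5/12) = 5/48.
If it is in locker 3 (prior 1/4): locker 1 is available but not opened, probability 5/6; weight (1/4)·(5/6) = 5/24.
If it is in locker 4 (prior 1/4): the attendant opened locker 4, so this case is ruled out; weight (1/4)·0 = 0.
The weights sum to 7/16.
So P(the prize voucher in locker 2 | the attendant opened locker 4) = (5/48) / (7/16) = 5/21.

5/21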